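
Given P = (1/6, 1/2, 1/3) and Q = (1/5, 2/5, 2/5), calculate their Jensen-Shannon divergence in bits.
0.0073 bits

Jensen-Shannon divergence is:
JSD(P||Q) = 0.5 × D_KL(P||M) + 0.5 × D_KL(Q||M)
where M = 0.5 × (P + Q) is the mixture distribution.

M = 0.5 × (1/6, 1/2, 1/3) + 0.5 × (1/5, 2/5, 2/5) = (0.183333, 9/20, 11/30)

D_KL(P||M) = 0.0072 bits
D_KL(Q||M) = 0.0073 bits

JSD(P||Q) = 0.5 × 0.0072 + 0.5 × 0.0073 = 0.0073 bits

Unlike KL divergence, JSD is symmetric and bounded: 0 ≤ JSD ≤ log(2).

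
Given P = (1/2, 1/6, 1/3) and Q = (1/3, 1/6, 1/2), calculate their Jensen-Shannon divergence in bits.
0.0242 bits

Jensen-Shannon divergence is:
JSD(P||Q) = 0.5 × D_KL(P||M) + 0.5 × D_KL(Q||M)
where M = 0.5 × (P + Q) is the mixture distribution.

M = 0.5 × (1/2, 1/6, 1/3) + 0.5 × (1/3, 1/6, 1/2) = (5/12, 1/6, 5/12)

D_KL(P||M) = 0.0242 bits
D_KL(Q||M) = 0.0242 bits

JSD(P||Q) = 0.5 × 0.0242 + 0.5 × 0.0242 = 0.0242 bits

Unlike KL divergence, JSD is symmetric and bounded: 0 ≤ JSD ≤ log(2).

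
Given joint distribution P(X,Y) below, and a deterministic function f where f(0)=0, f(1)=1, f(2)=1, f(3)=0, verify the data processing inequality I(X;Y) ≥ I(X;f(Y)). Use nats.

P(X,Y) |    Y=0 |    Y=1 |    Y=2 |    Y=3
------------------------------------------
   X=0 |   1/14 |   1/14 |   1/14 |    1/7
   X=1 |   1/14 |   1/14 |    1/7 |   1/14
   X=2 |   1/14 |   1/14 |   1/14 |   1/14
I(X;Y) = 0.0284, I(X;f(Y)) = 0.0144, inequality holds: 0.0284 ≥ 0.0144

Data Processing Inequality: For any Markov chain X → Y → Z, we have I(X;Y) ≥ I(X;Z).

Here Z = f(Y) is a deterministic function of Y, forming X → Y → Z.

Original I(X;Y) = 0.0284 nats

After applying f:
P(X,Z) where Z=f(Y):
- P(X,Z=0) = P(X,Y=0) + P(X,Y=3)
- P(X,Z=1) = P(X,Y=1) + P(X,Y=2)

I(X;Z) = I(X;f(Y)) = 0.0144 nats

Verification: 0.0284 ≥ 0.0144 ✓

Information cannot be created by processing; the function f can only lose information about X.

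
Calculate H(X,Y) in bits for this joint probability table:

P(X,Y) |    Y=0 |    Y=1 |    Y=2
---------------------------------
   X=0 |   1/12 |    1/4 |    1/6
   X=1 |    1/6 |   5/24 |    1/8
2.5069 bits

Joint entropy is H(X,Y) = -Σ_{x,y} p(x,y) log p(x,y).

Summing over all non-zero entries:
H(X,Y) = -[1/12·log_2(1/12) + 1/4·log_2(1/4) + 1/6·log_2(1/6) + 1/6·log_2(1/6) + 5/24·log_2(5/24) + 1/8·log_2(1/8)]
H(X,Y) = 2.5069 bits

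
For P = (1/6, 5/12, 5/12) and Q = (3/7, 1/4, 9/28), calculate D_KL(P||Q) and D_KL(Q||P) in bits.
D_KL(P||Q) = 0.2360, D_KL(Q||P) = 0.2794

KL divergence is not symmetric: D_KL(P||Q) ≠ D_KL(Q||P) in general.

D_KL(P||Q) = 0.2360 bits
D_KL(Q||P) = 0.2794 bits

No, they are not equal!

This asymmetry is why KL divergence is not a true distance metric.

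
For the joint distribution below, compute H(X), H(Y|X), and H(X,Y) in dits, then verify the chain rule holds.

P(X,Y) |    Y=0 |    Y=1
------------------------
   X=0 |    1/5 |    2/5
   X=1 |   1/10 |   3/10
H(X,Y) = 0.5558, H(X) = 0.2923, H(Y|X) = 0.2635 (all in dits)

Chain rule: H(X,Y) = H(X) + H(Y|X)

Left side — joint entropy directly:
H(X,Y) = -Σ p(x,y) log p(x,y) = 0.5558 dits

Right side — compute H(Y|X) from the conditional distributions:
P(X) = (3/5, 2/5), so H(X) = 0.2923 dits
H(Y|X) = Σ_x P(X=x) · H(Y|X=x):
  P(Y|X=0) = (1/3, 2/3), H(Y|X=0) = 0.2764, weight P(X=0) = 3/5
  P(Y|X=1) = (1/4, 3/4), H(Y|X=1) = 0.2442, weight P(X=1) = 2/5
H(Y|X) = 0.2635 dits

H(X) + H(Y|X) = 0.2923 + 0.2635 = 0.5558 dits

Both sides equal 0.5558 dits. ✓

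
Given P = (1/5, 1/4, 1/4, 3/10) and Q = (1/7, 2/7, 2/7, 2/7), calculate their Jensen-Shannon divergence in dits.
0.0016 dits

Jensen-Shannon divergence is:
JSD(P||Q) = 0.5 × D_KL(P||M) + 0.5 × D_KL(Q||M)
where M = 0.5 × (P + Q) is the mixture distribution.

M = 0.5 × (1/5, 1/4, 1/4, 3/10) + 0.5 × (1/7, 2/7, 2/7, 2/7) = (6/35, 0.267857, 0.267857, 0.292857)

D_KL(P||M) = 0.0015 dits
D_KL(Q||M) = 0.0016 dits

JSD(P||Q) = 0.5 × 0.0015 + 0.5 × 0.0016 = 0.0016 dits

Unlike KL divergence, JSD is symmetric and bounded: 0 ≤ JSD ≤ log(2).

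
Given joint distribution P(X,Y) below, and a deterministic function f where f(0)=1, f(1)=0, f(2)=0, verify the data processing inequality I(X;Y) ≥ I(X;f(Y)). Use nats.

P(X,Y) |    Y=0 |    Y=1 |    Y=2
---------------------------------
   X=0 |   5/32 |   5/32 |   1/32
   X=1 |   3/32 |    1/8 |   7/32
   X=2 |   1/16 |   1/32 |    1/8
I(X;Y) = 0.1118, I(X;f(Y)) = 0.0261, inequality holds: 0.1118 ≥ 0.0261

Data Processing Inequality: For any Markov chain X → Y → Z, we have I(X;Y) ≥ I(X;Z).

Here Z = f(Y) is a deterministic function of Y, forming X → Y → Z.

Original I(X;Y) = 0.1118 nats

After applying f:
P(X,Z) where Z=f(Y):
- P(X,Z=0) = P(X,Y=1) + P(X,Y=2)
- P(X,Z=1) = P(X,Y=0)

I(X;Z) = I(X;f(Y)) = 0.0261 nats

Verification: 0.1118 ≥ 0.0261 ✓

Information cannot be created by processing; the function f can only lose information about X.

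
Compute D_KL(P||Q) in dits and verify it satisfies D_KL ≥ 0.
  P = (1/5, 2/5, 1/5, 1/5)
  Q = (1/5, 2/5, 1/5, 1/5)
0.0000 dits

KL divergence satisfies the Gibbs inequality: D_KL(P||Q) ≥ 0 for all distributions P, Q.

D_KL(P||Q) = Σ p(x) log(p(x)/q(x))
Term by term:
  x=0: 1/5 × log_10[(1/5)/(1/5)] = 0.0000
  x=1: 2/5 × log_10[(2/5)/(2/5)] = 0.0000
  x=2: 1/5 × log_10[(1/5)/(1/5)] = 0.0000
  x=3: 1/5 × log_10[(1/5)/(1/5)] = 0.0000
D_KL(P||Q) = 0.0000 dits

D_KL(P||Q) = 0.0000 ≥ 0 ✓

This non-negativity is a fundamental property: relative entropy cannot be negative because it measures how different Q is from P.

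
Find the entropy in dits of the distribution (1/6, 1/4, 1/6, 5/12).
0.5683 dits

Shannon entropy is H(X) = -Σ p(x) log p(x).

For P = (1/6, 1/4, 1/6, 5/12):
H = -1/6 × log_10(1/6) -1/4 × log_10(1/4) -1/6 × log_10(1/6) -5/12 × log_10(5/12)
H = 0.5683 dits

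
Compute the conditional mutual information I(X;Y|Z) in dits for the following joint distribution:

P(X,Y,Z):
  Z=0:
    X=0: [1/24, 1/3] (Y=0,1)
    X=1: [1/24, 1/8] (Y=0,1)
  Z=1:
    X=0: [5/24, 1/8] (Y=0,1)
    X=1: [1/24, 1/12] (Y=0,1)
0.0103 dits

Conditional mutual information: I(X;Y|Z) = H(X|Z) + H(Y|Z) - H(X,Y|Z)

H(Z) = 0.2995
H(X,Z) = 0.5614 → H(X|Z) = 0.2618
H(Y,Z) = 0.5377 → H(Y|Z) = 0.2381
H(X,Y,Z) = 0.7892 → H(X,Y|Z) = 0.4897

I(X;Y|Z) = 0.2618 + 0.2381 - 0.4897 = 0.0103 dits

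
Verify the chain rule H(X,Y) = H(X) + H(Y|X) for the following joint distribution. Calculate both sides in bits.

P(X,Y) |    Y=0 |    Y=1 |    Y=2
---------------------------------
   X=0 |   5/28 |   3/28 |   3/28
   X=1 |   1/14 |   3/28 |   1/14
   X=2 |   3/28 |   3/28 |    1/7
H(X,Y) = 3.1151, H(X) = 1.5601, H(Y|X) = 1.5550 (all in bits)

Chain rule: H(X,Y) = H(X) + H(Y|X)

Left side — joint entropy directly:
H(X,Y) = -Σ p(x,y) log p(x,y) = 3.1151 bits

Right side — compute H(Y|X) from the conditional distributions:
P(X) = (11/28, 1/4, 5/14), so H(X) = 1.5601 bits
H(Y|X) = Σ_x P(X=x) · H(Y|X=x):
  P(Y|X=0) = (5/11, 3/11, 3/11), H(Y|X=0) = 1.5395, weight P(X=0) = 11/28
  P(Y|X=1) = (2/7, 3/7, 2/7), H(Y|X=1) = 1.5567, weight P(X=1) = 1/4
  P(Y|X=2) = (3/10, 3/10, 2/5), H(Y|X=2) = 1.5710, weight P(X=2) = 5/14
H(Y|X) = 1.5550 bits

H(X) + H(Y|X) = 1.5601 + 1.5550 = 3.1151 bits

Both sides equal 3.1151 bits. ✓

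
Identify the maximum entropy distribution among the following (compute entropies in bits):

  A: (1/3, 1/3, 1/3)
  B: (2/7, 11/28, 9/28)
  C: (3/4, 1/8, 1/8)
A

For a discrete distribution over n outcomes, entropy is maximized by the uniform distribution.

Computing entropies:
H(A) = 1.5850 bits
H(B) = 1.5722 bits
H(C) = 1.0613 bits

The uniform distribution (where all probabilities equal 1/3) achieves the maximum entropy of log_2(3) = 1.5850 bits.

Distribution A has the highest entropy.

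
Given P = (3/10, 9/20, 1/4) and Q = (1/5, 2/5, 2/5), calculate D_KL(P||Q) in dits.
0.0248 dits

KL divergence: D_KL(P||Q) = Σ p(x) log(p(x)/q(x))

Computing term by term:
  x=0: 3/10 × log_10[(3/10)/(1/5)] = 3/10 × 0.1761 = 0.0528
  x=1: 9/20 × log_10[(9/20)/(2/5)] = 9/20 × 0.0512 = 0.0230
  x=2: 1/4 × log_10[(1/4)/(2/5)] = 1/4 × -0.2041 = -0.0510

D_KL(P||Q) = 0.0248 dits

Note: KL divergence is always non-negative and equals 0 iff P = Q.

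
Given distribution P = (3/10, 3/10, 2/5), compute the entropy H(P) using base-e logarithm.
1.0889 nats

Shannon entropy is H(X) = -Σ p(x) log p(x).

For P = (3/10, 3/10, 2/5):
H = -3/10 × log_e(3/10) -3/10 × log_e(3/10) -2/5 × log_e(2/5)
H = 1.0889 nats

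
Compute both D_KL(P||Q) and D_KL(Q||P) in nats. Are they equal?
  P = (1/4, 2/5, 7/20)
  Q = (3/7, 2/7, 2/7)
D_KL(P||Q) = 0.0709, D_KL(Q||P) = 0.0769

KL divergence is not symmetric: D_KL(P||Q) ≠ D_KL(Q||P) in general.

D_KL(P||Q) = 0.0709 nats
D_KL(Q||P) = 0.0769 nats

No, they are not equal!

This asymmetry is why KL divergence is not a true distance metric.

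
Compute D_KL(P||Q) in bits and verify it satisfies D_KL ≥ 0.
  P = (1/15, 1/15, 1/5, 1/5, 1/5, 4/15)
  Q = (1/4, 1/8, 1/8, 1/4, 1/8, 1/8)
0.3108 bits

KL divergence satisfies the Gibbs inequality: D_KL(P||Q) ≥ 0 for all distributions P, Q.

D_KL(P||Q) = Σ p(x) log(p(x)/q(x))
Term by term:
  x=0: 1/15 × log_2[(1/15)/(1/4)] = -0.1271
  x=1: 1/15 × log_2[(1/15)/(1/8)] = -0.0605
  x=2: 1/5 × log_2[(1/5)/(1/8)] = 0.1356
  x=3: 1/5 × log_2[(1/5)/(1/4)] = -0.0644
  x=4: 1/5 × log_2[(1/5)/(1/8)] = 0.1356
  x=5: 4/15 × log_2[(4/15)/(1/8)] = 0.2915
D_KL(P||Q) = 0.3108 bits

D_KL(P||Q) = 0.3108 ≥ 0 ✓

This non-negativity is a fundamental property: relative entropy cannot be negative because it measures how different Q is from P.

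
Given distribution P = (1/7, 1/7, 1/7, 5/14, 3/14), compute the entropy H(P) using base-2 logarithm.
2.2099 bits

Shannon entropy is H(X) = -Σ p(x) log p(x).

For P = (1/7, 1/7, 1/7, 5/14, 3/14):
H = -1/7 × log_2(1/7) -1/7 × log_2(1/7) -1/7 × log_2(1/7) -5/14 × log_2(5/14) -3/14 × log_2(3/14)
H = 2.2099 bits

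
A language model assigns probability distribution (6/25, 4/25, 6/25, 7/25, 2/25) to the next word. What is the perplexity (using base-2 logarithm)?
4.6493

Perplexity is 2^H (or exp(H) for natural log).

First, H = -Σ p log p = 2.2170 bits
Perplexity = 2^2.2170 = 4.6493

Interpretation: The model's uncertainty is equivalent to choosing uniformly among 4.6 options.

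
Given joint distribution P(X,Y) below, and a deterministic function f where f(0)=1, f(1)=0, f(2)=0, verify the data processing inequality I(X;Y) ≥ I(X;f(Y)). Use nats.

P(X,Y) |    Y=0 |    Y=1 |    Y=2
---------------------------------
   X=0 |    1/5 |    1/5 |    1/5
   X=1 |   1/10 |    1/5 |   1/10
I(X;Y) = 0.0138, I(X;f(Y)) = 0.0040, inequality holds: 0.0138 ≥ 0.0040

Data Processing Inequality: For any Markov chain X → Y → Z, we have I(X;Y) ≥ I(X;Z).

Here Z = f(Y) is a deterministic function of Y, forming X → Y → Z.

Original I(X;Y) = 0.0138 nats

After applying f:
P(X,Z) where Z=f(Y):
- P(X,Z=0) = P(X,Y=1) + P(X,Y=2)
- P(X,Z=1) = P(X,Y=0)

I(X;Z) = I(X;f(Y)) = 0.0040 nats

Verification: 0.0138 ≥ 0.0040 ✓

Information cannot be created by processing; the function f can only lose information about X.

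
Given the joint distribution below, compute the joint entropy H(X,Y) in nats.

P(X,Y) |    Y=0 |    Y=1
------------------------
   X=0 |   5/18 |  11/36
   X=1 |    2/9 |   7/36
1.3708 nats

Joint entropy is H(X,Y) = -Σ_{x,y} p(x,y) log p(x,y).

Summing over all non-zero entries:
H(X,Y) = -[5/18·log_e(5/18) + 11/36·log_e(11/36) + 2/9·log_e(2/9) + 7/36·log_e(7/36)]
H(X,Y) = 1.3708 nats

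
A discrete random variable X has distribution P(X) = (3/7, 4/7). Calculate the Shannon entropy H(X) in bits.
0.9852 bits

Shannon entropy is H(X) = -Σ p(x) log p(x).

For P = (3/7, 4/7):
H = -3/7 × log_2(3/7) -4/7 × log_2(4/7)
H = 0.9852 bits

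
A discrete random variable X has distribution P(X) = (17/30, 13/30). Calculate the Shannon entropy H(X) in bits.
0.9871 bits

Shannon entropy is H(X) = -Σ p(x) log p(x).

For P = (17/30, 13/30):
H = -17/30 × log_2(17/30) -13/30 × log_2(13/30)
H = 0.9871 bits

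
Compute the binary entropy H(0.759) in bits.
0.7967 bits

The binary entropy function is:
H(p) = -p log(p) - (1-p) log(1-p)

H(0.759) = -0.759 × log_2(0.759) - 0.241 × log_2(0.241)
H(0.759) = 0.7967 bits

Note: Binary entropy is maximized at p=0.5 (H=1 bit) and minimized at p=0 or p=1 (H=0).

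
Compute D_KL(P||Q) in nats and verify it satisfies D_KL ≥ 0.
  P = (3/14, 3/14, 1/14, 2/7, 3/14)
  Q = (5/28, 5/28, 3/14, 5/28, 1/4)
0.1009 nats

KL divergence satisfies the Gibbs inequality: D_KL(P||Q) ≥ 0 for all distributions P, Q.

D_KL(P||Q) = Σ p(x) log(p(x)/q(x))
Term by term:
  x=0: 3/14 × log_e[(3/14)/(5/28)] = 0.0391
  x=1: 3/14 × log_e[(3/14)/(5/28)] = 0.0391
  x=2: 1/14 × log_e[(1/14)/(3/14)] = -0.0785
  x=3: 2/7 × log_e[(2/7)/(5/28)] = 0.1343
  x=4: 3/14 × log_e[(3/14)/(1/4)] = -0.0330
D_KL(P||Q) = 0.1009 nats

D_KL(P||Q) = 0.1009 ≥ 0 ✓

This non-negativity is a fundamental property: relative entropy cannot be negative because it measures how different Q is from P.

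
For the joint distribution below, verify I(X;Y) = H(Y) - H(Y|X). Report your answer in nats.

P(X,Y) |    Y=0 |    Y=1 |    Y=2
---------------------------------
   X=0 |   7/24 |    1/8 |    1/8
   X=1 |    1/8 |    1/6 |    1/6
I(X;Y) = 0.0368 nats

Mutual information has multiple equivalent forms:
- I(X;Y) = H(X) - H(X|Y)
- I(X;Y) = H(Y) - H(Y|X)
- I(X;Y) = H(X) + H(Y) - H(X,Y)

Computing all quantities:
H(X) = 0.6897, H(Y) = 1.0835, H(X,Y) = 1.7364
H(X|Y) = 0.6529, H(Y|X) = 1.0467

Verification:
H(X) - H(X|Y) = 0.6897 - 0.6529 = 0.0368
H(Y) - H(Y|X) = 1.0835 - 1.0467 = 0.0368
H(X) + H(Y) - H(X,Y) = 0.6897 + 1.0835 - 1.7364 = 0.0368

All forms give I(X;Y) = 0.0368 nats. ✓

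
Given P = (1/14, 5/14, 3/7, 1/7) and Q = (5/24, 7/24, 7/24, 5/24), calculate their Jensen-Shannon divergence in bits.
0.0415 bits

Jensen-Shannon divergence is:
JSD(P||Q) = 0.5 × D_KL(P||M) + 0.5 × D_KL(Q||M)
where M = 0.5 × (P + Q) is the mixture distribution.

M = 0.5 × (1/14, 5/14, 3/7, 1/7) + 0.5 × (5/24, 7/24, 7/24, 5/24) = (0.139881, 0.324405, 0.360119, 0.175595)

D_KL(P||M) = 0.0454 bits
D_KL(Q||M) = 0.0376 bits

JSD(P||Q) = 0.5 × 0.0454 + 0.5 × 0.0376 = 0.0415 bits

Unlike KL divergence, JSD is symmetric and bounded: 0 ≤ JSD ≤ log(2).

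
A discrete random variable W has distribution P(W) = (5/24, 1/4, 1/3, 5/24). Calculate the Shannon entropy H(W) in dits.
0.5934 dits

Shannon entropy is H(X) = -Σ p(x) log p(x).

For P = (5/24, 1/4, 1/3, 5/24):
H = -5/24 × log_10(5/24) -1/4 × log_10(1/4) -1/3 × log_10(1/3) -5/24 × log_10(5/24)
H = 0.5934 dits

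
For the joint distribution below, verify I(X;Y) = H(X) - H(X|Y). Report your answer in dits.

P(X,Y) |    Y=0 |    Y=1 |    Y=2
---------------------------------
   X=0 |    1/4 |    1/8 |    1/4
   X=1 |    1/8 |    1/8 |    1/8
I(X;Y) = 0.0047 dits

Mutual information has multiple equivalent forms:
- I(X;Y) = H(X) - H(X|Y)
- I(X;Y) = H(Y) - H(Y|X)
- I(X;Y) = H(X) + H(Y) - H(X,Y)

Computing all quantities:
H(X) = 0.2873, H(Y) = 0.4700, H(X,Y) = 0.7526
H(X|Y) = 0.2826, H(Y|X) = 0.4653

Verification:
H(X) - H(X|Y) = 0.2873 - 0.2826 = 0.0047
H(Y) - H(Y|X) = 0.4700 - 0.4653 = 0.0047
H(X) + H(Y) - H(X,Y) = 0.2873 + 0.4700 - 0.7526 = 0.0047

All forms give I(X;Y) = 0.0047 dits. ✓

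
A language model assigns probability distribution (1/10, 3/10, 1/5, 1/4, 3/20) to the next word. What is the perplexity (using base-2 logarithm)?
4.6855

Perplexity is 2^H (or exp(H) for natural log).

First, H = -Σ p log p = 2.2282 bits
Perplexity = 2^2.2282 = 4.6855

Interpretation: The model's uncertainty is equivalent to choosing uniformly among 4.7 options.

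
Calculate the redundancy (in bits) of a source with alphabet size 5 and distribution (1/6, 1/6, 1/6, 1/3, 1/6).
0.0703 bits

Redundancy measures how far a source is from maximum entropy:
R = H_max - H(X)

Maximum entropy for 5 symbols: H_max = log_2(5) = 2.3219 bits
Actual entropy: H(X) = 2.2516 bits
Redundancy: R = 2.3219 - 2.2516 = 0.0703 bits

This redundancy represents potential for compression: the source could be compressed by 0.0703 bits per symbol.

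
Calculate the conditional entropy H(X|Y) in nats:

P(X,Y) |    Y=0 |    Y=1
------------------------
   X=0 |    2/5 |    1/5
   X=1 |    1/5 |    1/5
0.6592 nats

Using the chain rule: H(X|Y) = H(X,Y) - H(Y)

First, compute H(X,Y) = 1.3322 nats

Marginal P(Y) = (3/5, 2/5)
H(Y) = 0.6730 nats

H(X|Y) = H(X,Y) - H(Y) = 1.3322 - 0.6730 = 0.6592 nats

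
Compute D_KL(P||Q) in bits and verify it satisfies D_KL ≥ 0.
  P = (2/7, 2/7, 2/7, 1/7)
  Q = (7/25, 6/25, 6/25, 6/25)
0.0451 bits

KL divergence satisfies the Gibbs inequality: D_KL(P||Q) ≥ 0 for all distributions P, Q.

D_KL(P||Q) = Σ p(x) log(p(x)/q(x))
Term by term:
  x=0: 2/7 × log_2[(2/7)/(7/25)] = 0.0083
  x=1: 2/7 × log_2[(2/7)/(6/25)] = 0.0719
  x=2: 2/7 × log_2[(2/7)/(6/25)] = 0.0719
  x=3: 1/7 × log_2[(1/7)/(6/25)] = -0.1069
D_KL(P||Q) = 0.0451 bits

D_KL(P||Q) = 0.0451 ≥ 0 ✓

This non-negativity is a fundamental property: relative entropy cannot be negative because it measures how different Q is from P.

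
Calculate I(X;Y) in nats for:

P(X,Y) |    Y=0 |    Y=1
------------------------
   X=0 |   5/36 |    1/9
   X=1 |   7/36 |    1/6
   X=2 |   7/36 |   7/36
0.0011 nats

Mutual information: I(X;Y) = H(X) + H(Y) - H(X,Y)

Marginals:
P(X) = (1/4, 13/36, 7/18), H(X) = 1.0817 nats
P(Y) = (19/36, 17/36), H(Y) = 0.6916 nats

Joint entropy: H(X,Y) = 1.7722 nats

I(X;Y) = 1.0817 + 0.6916 - 1.7722 = 0.0011 nats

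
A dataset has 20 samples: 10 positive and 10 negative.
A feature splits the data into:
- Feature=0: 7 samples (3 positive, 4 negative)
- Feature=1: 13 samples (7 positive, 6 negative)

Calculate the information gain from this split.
0.0079 bits

Information Gain = H(Y) - H(Y|Feature)

Before split:
P(positive) = 10/20 = 0.5000
H(Y) = 1.0000 bits

After split:
Feature=0: H = 0.9852 bits (weight = 7/20)
Feature=1: H = 0.9957 bits (weight = 13/20)
H(Y|Feature) = (7/20)×0.9852 + (13/20)×0.9957 = 0.9921 bits

Information Gain = 1.0000 - 0.9921 = 0.0079 bits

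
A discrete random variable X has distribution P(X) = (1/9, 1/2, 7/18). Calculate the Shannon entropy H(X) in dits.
0.4161 dits

Shannon entropy is H(X) = -Σ p(x) log p(x).

For P = (1/9, 1/2, 7/18):
H = -1/9 × log_10(1/9) -1/2 × log_10(1/2) -7/18 × log_10(7/18)
H = 0.4161 dits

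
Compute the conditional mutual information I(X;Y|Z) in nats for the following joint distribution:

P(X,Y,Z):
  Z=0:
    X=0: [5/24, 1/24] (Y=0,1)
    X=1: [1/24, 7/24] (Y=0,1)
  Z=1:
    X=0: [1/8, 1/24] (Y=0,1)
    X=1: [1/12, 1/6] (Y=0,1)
0.1961 nats

Conditional mutual information: I(X;Y|Z) = H(X|Z) + H(Y|Z) - H(X,Y|Z)

H(Z) = 0.6792
H(X,Z) = 1.3580 → H(X|Z) = 0.6788
H(Y,Z) = 1.3664 → H(Y|Z) = 0.6872
H(X,Y,Z) = 1.8491 → H(X,Y|Z) = 1.1699

I(X;Y|Z) = 0.6788 + 0.6872 - 1.1699 = 0.1961 nats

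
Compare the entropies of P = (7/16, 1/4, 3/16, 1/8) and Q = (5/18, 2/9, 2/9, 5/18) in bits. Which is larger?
Q

Computing entropies in bits:
H(P) = 1.8496
H(Q) = 1.9911

Distribution Q has higher entropy.

Intuition: The distribution closer to uniform (more spread out) has higher entropy.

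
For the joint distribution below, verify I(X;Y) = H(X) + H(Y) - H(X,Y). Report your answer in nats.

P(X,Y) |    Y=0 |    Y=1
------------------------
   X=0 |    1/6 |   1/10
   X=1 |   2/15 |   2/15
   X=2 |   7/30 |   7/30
I(X;Y) = 0.0062 nats

Mutual information has multiple equivalent forms:
- I(X;Y) = H(X) - H(X|Y)
- I(X;Y) = H(Y) - H(Y|X)
- I(X;Y) = H(X) + H(Y) - H(X,Y)

Computing all quantities:
H(X) = 1.0606, H(Y) = 0.6909, H(X,Y) = 1.7453
H(X|Y) = 1.0544, H(Y|X) = 0.6847

Verification:
H(X) - H(X|Y) = 1.0606 - 1.0544 = 0.0062
H(Y) - H(Y|X) = 0.6909 - 0.6847 = 0.0062
H(X) + H(Y) - H(X,Y) = 1.0606 + 0.6909 - 1.7453 = 0.0062

All forms give I(X;Y) = 0.0062 nats. ✓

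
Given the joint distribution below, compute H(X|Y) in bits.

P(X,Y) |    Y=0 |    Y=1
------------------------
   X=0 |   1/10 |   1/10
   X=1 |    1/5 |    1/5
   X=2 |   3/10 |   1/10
1.4755 bits

Using the chain rule: H(X|Y) = H(X,Y) - H(Y)

First, compute H(X,Y) = 2.4464 bits

Marginal P(Y) = (3/5, 2/5)
H(Y) = 0.9710 bits

H(X|Y) = H(X,Y) - H(Y) = 2.4464 - 0.9710 = 1.4755 bits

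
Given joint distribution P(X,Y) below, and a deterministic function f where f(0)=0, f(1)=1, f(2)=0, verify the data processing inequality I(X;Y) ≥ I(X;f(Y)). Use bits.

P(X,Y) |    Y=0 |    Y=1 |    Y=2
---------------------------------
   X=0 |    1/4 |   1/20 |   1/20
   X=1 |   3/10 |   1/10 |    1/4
I(X;Y) = 0.0546, I(X;f(Y)) = 0.0002, inequality holds: 0.0546 ≥ 0.0002

Data Processing Inequality: For any Markov chain X → Y → Z, we have I(X;Y) ≥ I(X;Z).

Here Z = f(Y) is a deterministic function of Y, forming X → Y → Z.

Original I(X;Y) = 0.0546 bits

After applying f:
P(X,Z) where Z=f(Y):
- P(X,Z=0) = P(X,Y=0) + P(X,Y=2)
- P(X,Z=1) = P(X,Y=1)

I(X;Z) = I(X;f(Y)) = 0.0002 bits

Verification: 0.0546 ≥ 0.0002 ✓

Information cannot be created by processing; the function f can only lose information about X.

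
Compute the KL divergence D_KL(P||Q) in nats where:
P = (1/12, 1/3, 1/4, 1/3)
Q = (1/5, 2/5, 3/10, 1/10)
0.2220 nats

KL divergence: D_KL(P||Q) = Σ p(x) log(p(x)/q(x))

Computing term by term:
  x=0: 1/12 × log_e[(1/12)/(1/5)] = 1/12 × -0.8755 = -0.0730
  x=1: 1/3 × log_e[(1/3)/(2/5)] = 1/3 × -0.1823 = -0.0608
  x=2: 1/4 × log_e[(1/4)/(3/10)] = 1/4 × -0.1823 = -0.0456
  x=3: 1/3 × log_e[(1/3)/(1/10)] = 1/3 × 1.2040 = 0.4013

D_KL(P||Q) = 0.2220 nats

Note: KL divergence is always non-negative and equals 0 iff P = Q.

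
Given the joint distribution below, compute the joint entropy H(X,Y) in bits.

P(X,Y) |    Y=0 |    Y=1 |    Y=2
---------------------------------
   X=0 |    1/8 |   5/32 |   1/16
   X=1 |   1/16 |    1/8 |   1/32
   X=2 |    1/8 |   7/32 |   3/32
2.9995 bits

Joint entropy is H(X,Y) = -Σ_{x,y} p(x,y) log p(x,y).

Summing over all non-zero entries:
H(X,Y) = -[1/8·log_2(1/8) + 5/32·log_2(5/32) + 1/16·log_2(1/16) + 1/16·log_2(1/16) + 1/8·log_2(1/8) + 1/32·log_2(1/32) + 1/8·log_2(1/8) + 7/32·log_2(7/32) + 3/32·log_2(3/32)]
H(X,Y) = 2.9995 bits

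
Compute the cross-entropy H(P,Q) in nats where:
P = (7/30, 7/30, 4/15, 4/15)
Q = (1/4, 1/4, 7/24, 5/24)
1.3938 nats

Cross-entropy: H(P,Q) = -Σ p(x) log q(x)

Alternatively: H(P,Q) = H(P) + D_KL(P||Q)
H(P) = 1.3841 nats
D_KL(P||Q) = 0.0097 nats

H(P,Q) = 1.3841 + 0.0097 = 1.3938 nats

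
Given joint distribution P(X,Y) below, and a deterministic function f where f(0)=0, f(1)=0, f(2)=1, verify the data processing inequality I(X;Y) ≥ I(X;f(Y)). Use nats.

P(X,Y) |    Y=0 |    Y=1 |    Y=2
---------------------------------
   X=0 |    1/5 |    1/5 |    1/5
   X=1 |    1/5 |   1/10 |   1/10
I(X;Y) = 0.0138, I(X;f(Y)) = 0.0040, inequality holds: 0.0138 ≥ 0.0040

Data Processing Inequality: For any Markov chain X → Y → Z, we have I(X;Y) ≥ I(X;Z).

Here Z = f(Y) is a deterministic function of Y, forming X → Y → Z.

Original I(X;Y) = 0.0138 nats

After applying f:
P(X,Z) where Z=f(Y):
- P(X,Z=0) = P(X,Y=0) + P(X,Y=1)
- P(X,Z=1) = P(X,Y=2)

I(X;Z) = I(X;f(Y)) = 0.0040 nats

Verification: 0.0138 ≥ 0.0040 ✓

Information cannot be created by processing; the function f can only lose information about X.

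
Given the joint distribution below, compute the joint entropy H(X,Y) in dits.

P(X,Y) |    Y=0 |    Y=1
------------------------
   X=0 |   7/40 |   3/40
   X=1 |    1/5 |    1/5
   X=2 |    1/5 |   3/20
0.7598 dits

Joint entropy is H(X,Y) = -Σ_{x,y} p(x,y) log p(x,y).

Summing over all non-zero entries:
H(X,Y) = -[7/40·log_10(7/40) + 3/40·log_10(3/40) + 1/5·log_10(1/5) + 1/5·log_10(1/5) + 1/5·log_10(1/5) + 3/20·log_10(3/20)]
H(X,Y) = 0.7598 dits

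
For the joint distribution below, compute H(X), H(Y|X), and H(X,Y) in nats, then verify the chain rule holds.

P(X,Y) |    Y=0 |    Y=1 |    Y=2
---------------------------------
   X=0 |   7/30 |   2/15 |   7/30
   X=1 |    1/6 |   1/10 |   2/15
H(X,Y) = 1.7453, H(X) = 0.6730, H(Y|X) = 1.0723 (all in nats)

Chain rule: H(X,Y) = H(X) + H(Y|X)

Left side — joint entropy directly:
H(X,Y) = -Σ p(x,y) log p(x,y) = 1.7453 nats

Right side — compute H(Y|X) from the conditional distributions:
P(X) = (3/5, 2/5), so H(X) = 0.6730 nats
H(Y|X) = Σ_x P(X=x) · H(Y|X=x):
  P(Y|X=0) = (7/18, 2/9, 7/18), H(Y|X=0) = 1.0688, weight P(X=0) = 3/5
  P(Y|X=1) = (5/12, 1/4, 1/3), H(Y|X=1) = 1.0776, weight P(X=1) = 2/5
H(Y|X) = 1.0723 nats

H(X) + H(Y|X) = 0.6730 + 1.0723 = 1.7453 nats

Both sides equal 1.7453 nats. ✓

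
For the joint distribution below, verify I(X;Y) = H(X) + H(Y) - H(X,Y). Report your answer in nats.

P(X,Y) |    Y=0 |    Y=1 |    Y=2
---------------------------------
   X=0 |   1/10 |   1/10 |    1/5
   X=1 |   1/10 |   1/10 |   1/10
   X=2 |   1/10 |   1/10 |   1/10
I(X;Y) = 0.0138 nats

Mutual information has multiple equivalent forms:
- I(X;Y) = H(X) - H(X|Y)
- I(X;Y) = H(Y) - H(Y|X)
- I(X;Y) = H(X) + H(Y) - H(X,Y)

Computing all quantities:
H(X) = 1.0889, H(Y) = 1.0889, H(X,Y) = 2.1640
H(X|Y) = 1.0751, H(Y|X) = 1.0751

Verification:
H(X) - H(X|Y) = 1.0889 - 1.0751 = 0.0138
H(Y) - H(Y|X) = 1.0889 - 1.0751 = 0.0138
H(X) + H(Y) - H(X,Y) = 1.0889 + 1.0889 - 2.1640 = 0.0138

All forms give I(X;Y) = 0.0138 nats. ✓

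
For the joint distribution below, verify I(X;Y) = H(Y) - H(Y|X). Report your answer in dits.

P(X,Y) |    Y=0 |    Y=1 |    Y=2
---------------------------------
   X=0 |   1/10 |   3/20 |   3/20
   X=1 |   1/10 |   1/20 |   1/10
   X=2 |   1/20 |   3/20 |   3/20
I(X;Y) = 0.0141 dits

Mutual information has multiple equivalent forms:
- I(X;Y) = H(X) - H(X|Y)
- I(X;Y) = H(Y) - H(Y|X)
- I(X;Y) = H(X) + H(Y) - H(X,Y)

Computing all quantities:
H(X) = 0.4693, H(Y) = 0.4693, H(X,Y) = 0.9244
H(X|Y) = 0.4552, H(Y|X) = 0.4552

Verification:
H(X) - H(X|Y) = 0.4693 - 0.4552 = 0.0141
H(Y) - H(Y|X) = 0.4693 - 0.4552 = 0.0141
H(X) + H(Y) - H(X,Y) = 0.4693 + 0.4693 - 0.9244 = 0.0141

All forms give I(X;Y) = 0.0141 dits. ✓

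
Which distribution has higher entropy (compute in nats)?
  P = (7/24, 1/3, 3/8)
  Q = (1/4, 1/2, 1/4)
P

Computing entropies in nats:
H(P) = 1.0934
H(Q) = 1.0397

Distribution P has higher entropy.

Intuition: The distribution closer to uniform (more spread out) has higher entropy.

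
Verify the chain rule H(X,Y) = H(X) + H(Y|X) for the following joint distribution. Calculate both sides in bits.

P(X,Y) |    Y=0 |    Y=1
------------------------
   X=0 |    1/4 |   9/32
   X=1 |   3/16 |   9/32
H(X,Y) = 1.9822, H(X) = 0.9972, H(Y|X) = 0.9851 (all in bits)

Chain rule: H(X,Y) = H(X) + H(Y|X)

Left side — joint entropy directly:
H(X,Y) = -Σ p(x,y) log p(x,y) = 1.9822 bits

Right side — compute H(Y|X) from the conditional distributions:
P(X) = (17/32, 15/32), so H(X) = 0.9972 bits
H(Y|X) = Σ_x P(X=x) · H(Y|X=x):
  P(Y|X=0) = (8/17, 9/17), H(Y|X=0) = 0.9975, weight P(X=0) = 17/32
  P(Y|X=1) = (2/5, 3/5), H(Y|X=1) = 0.9710, weight P(X=1) = 15/32
H(Y|X) = 0.9851 bits

H(X) + H(Y|X) = 0.9972 + 0.9851 = 1.9822 bits

Both sides equal 1.9822 bits. ✓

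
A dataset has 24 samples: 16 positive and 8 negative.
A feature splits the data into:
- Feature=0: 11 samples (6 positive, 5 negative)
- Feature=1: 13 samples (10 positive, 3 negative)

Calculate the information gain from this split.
0.0406 bits

Information Gain = H(Y) - H(Y|Feature)

Before split:
P(positive) = 16/24 = 0.6667
H(Y) = 0.9183 bits

After split:
Feature=0: H = 0.9940 bits (weight = 11/24)
Feature=1: H = 0.7793 bits (weight = 13/24)
H(Y|Feature) = (11/24)×0.9940 + (13/24)×0.7793 = 0.8777 bits

Information Gain = 0.9183 - 0.8777 = 0.0406 bits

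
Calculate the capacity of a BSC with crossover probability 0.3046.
0.1132 bits

For a binary symmetric channel (BSC) with error probability p:
Capacity C = 1 - H(p) bits per symbol

where H(p) = -p log₂(p) - (1-p) log₂(1-p) is the binary entropy function.

H(0.3046) = 0.8868 bits
C = 1 - 0.8868 = 0.1132 bits per symbol

This means we can reliably transmit up to 0.1132 bits of information per channel use.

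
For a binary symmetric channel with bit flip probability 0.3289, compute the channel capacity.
0.0862 bits

For a binary symmetric channel (BSC) with error probability p:
Capacity C = 1 - H(p) bits per symbol

where H(p) = -p log₂(p) - (1-p) log₂(1-p) is the binary entropy function.

H(0.3289) = 0.9138 bits
C = 1 - 0.9138 = 0.0862 bits per symbol

This means we can reliably transmit up to 0.0862 bits of information per channel use.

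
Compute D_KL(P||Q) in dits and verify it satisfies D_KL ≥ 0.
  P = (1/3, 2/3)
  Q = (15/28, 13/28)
0.0361 dits

KL divergence satisfies the Gibbs inequality: D_KL(P||Q) ≥ 0 for all distributions P, Q.

D_KL(P||Q) = Σ p(x) log(p(x)/q(x))
Term by term:
  x=0: 1/3 × log_10[(1/3)/(15/28)] = -0.0687
  x=1: 2/3 × log_10[(2/3)/(13/28)] = 0.1047
D_KL(P||Q) = 0.0361 dits

D_KL(P||Q) = 0.0361 ≥ 0 ✓

This non-negativity is a fundamental property: relative entropy cannot be negative because it measures how different Q is from P.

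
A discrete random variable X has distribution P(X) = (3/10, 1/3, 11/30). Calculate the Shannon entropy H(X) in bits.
1.5801 bits

Shannon entropy is H(X) = -Σ p(x) log p(x).

For P = (3/10, 1/3, 11/30):
H = -3/10 × log_2(3/10) -1/3 × log_2(1/3) -11/30 × log_2(11/30)
H = 1.5801 bits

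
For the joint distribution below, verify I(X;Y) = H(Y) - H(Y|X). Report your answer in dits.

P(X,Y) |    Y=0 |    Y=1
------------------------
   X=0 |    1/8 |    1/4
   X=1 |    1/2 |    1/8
I(X;Y) = 0.0478 dits

Mutual information has multiple equivalent forms:
- I(X;Y) = H(X) - H(X|Y)
- I(X;Y) = H(Y) - H(Y|X)
- I(X;Y) = H(X) + H(Y) - H(X,Y)

Computing all quantities:
H(X) = 0.2873, H(Y) = 0.2873, H(X,Y) = 0.5268
H(X|Y) = 0.2395, H(Y|X) = 0.2395

Verification:
H(X) - H(X|Y) = 0.2873 - 0.2395 = 0.0478
H(Y) - H(Y|X) = 0.2873 - 0.2395 = 0.0478
H(X) + H(Y) - H(X,Y) = 0.2873 + 0.2873 - 0.5268 = 0.0478

All forms give I(X;Y) = 0.0478 dits. ✓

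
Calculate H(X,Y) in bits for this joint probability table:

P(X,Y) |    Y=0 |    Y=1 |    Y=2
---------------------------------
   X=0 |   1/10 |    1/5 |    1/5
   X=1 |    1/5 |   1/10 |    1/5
2.5219 bits

Joint entropy is H(X,Y) = -Σ_{x,y} p(x,y) log p(x,y).

Summing over all non-zero entries:
H(X,Y) = -[1/10·log_2(1/10) + 1/5·log_2(1/5) + 1/5·log_2(1/5) + 1/5·log_2(1/5) + 1/10·log_2(1/10) + 1/5·log_2(1/5)]
H(X,Y) = 2.5219 bits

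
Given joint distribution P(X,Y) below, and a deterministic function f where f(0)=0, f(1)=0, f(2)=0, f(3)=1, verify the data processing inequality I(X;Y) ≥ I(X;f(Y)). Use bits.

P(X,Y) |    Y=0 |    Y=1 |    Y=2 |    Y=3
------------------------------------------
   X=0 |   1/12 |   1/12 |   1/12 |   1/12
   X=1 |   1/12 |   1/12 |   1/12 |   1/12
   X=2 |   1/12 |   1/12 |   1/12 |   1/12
I(X;Y) = 0.0000, I(X;f(Y)) = 0.0000, inequality holds: 0.0000 ≥ 0.0000

Data Processing Inequality: For any Markov chain X → Y → Z, we have I(X;Y) ≥ I(X;Z).

Here Z = f(Y) is a deterministic function of Y, forming X → Y → Z.

Original I(X;Y) = 0.0000 bits

After applying f:
P(X,Z) where Z=f(Y):
- P(X,Z=0) = P(X,Y=0) + P(X,Y=1) + P(X,Y=2)
- P(X,Z=1) = P(X,Y=3)

I(X;Z) = I(X;f(Y)) = 0.0000 bits

Verification: 0.0000 ≥ 0.0000 ✓

Information cannot be created by processing; the function f can only lose information about X.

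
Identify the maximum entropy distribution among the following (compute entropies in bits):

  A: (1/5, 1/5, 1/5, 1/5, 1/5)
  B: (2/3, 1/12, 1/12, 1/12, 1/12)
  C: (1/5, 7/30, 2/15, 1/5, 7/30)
A

For a discrete distribution over n outcomes, entropy is maximized by the uniform distribution.

Computing entropies:
H(A) = 2.3219 bits
H(B) = 1.5850 bits
H(C) = 2.2961 bits

The uniform distribution (where all probabilities equal 1/5) achieves the maximum entropy of log_2(5) = 2.3219 bits.

Distribution A has the highest entropy.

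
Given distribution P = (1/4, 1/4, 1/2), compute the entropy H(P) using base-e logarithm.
1.0397 nats

Shannon entropy is H(X) = -Σ p(x) log p(x).

For P = (1/4, 1/4, 1/2):
H = -1/4 × log_e(1/4) -1/4 × log_e(1/4) -1/2 × log_e(1/2)
H = 1.0397 nats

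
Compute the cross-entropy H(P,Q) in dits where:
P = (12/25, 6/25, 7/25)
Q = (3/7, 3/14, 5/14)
0.4624 dits

Cross-entropy: H(P,Q) = -Σ p(x) log q(x)

Alternatively: H(P,Q) = H(P) + D_KL(P||Q)
H(P) = 0.4565 dits
D_KL(P||Q) = 0.0058 dits

H(P,Q) = 0.4565 + 0.0058 = 0.4624 dits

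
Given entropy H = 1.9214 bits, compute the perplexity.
3.7879

Perplexity is 2^H (or exp(H) for natural log).

H = 1.9214 bits
Perplexity = 2^1.9214 = 3.7879

Interpretation: The model's uncertainty is equivalent to choosing uniformly among 3.8 options.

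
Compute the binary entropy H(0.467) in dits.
0.3001 dits

The binary entropy function is:
H(p) = -p log(p) - (1-p) log(1-p)

H(0.467) = -0.467 × log_10(0.467) - 0.533 × log_10(0.533)
H(0.467) = 0.3001 dits

Note: Binary entropy is maximized at p=0.5 (H=1 bit) and minimized at p=0 or p=1 (H=0).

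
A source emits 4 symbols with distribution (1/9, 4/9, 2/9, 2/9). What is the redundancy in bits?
0.1634 bits

Redundancy measures how far a source is from maximum entropy:
R = H_max - H(X)

Maximum entropy for 4 symbols: H_max = log_2(4) = 2.0000 bits
Actual entropy: H(X) = 1.8366 bits
Redundancy: R = 2.0000 - 1.8366 = 0.1634 bits

This redundancy represents potential for compression: the source could be compressed by 0.1634 bits per symbol.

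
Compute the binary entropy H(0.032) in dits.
0.0615 dits

The binary entropy function is:
H(p) = -p log(p) - (1-p) log(1-p)

H(0.032) = -0.032 × log_10(0.032) - 0.968 × log_10(0.968)
H(0.032) = 0.0615 dits

Note: Binary entropy is maximized at p=0.5 (H=1 bit) and minimized at p=0 or p=1 (H=0).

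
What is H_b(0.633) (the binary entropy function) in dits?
0.2855 dits

The binary entropy function is:
H(p) = -p log(p) - (1-p) log(1-p)

H(0.633) = -0.633 × log_10(0.633) - 0.367 × log_10(0.367)
H(0.633) = 0.2855 dits

Note: Binary entropy is maximized at p=0.5 (H=1 bit) and minimized at p=0 or p=1 (H=0).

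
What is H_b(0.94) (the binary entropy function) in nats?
0.2270 nats

The binary entropy function is:
H(p) = -p log(p) - (1-p) log(1-p)

H(0.94) = -0.94 × log_e(0.94) - 0.06 × log_e(0.06)
H(0.94) = 0.2270 nats

Note: Binary entropy is maximized at p=0.5 (H=1 bit) and minimized at p=0 or p=1 (H=0).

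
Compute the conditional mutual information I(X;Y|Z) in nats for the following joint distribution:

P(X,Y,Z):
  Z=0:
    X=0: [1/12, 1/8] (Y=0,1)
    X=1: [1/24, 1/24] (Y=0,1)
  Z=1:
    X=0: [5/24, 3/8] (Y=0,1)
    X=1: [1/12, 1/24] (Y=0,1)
0.0213 nats

Conditional mutual information: I(X;Y|Z) = H(X|Z) + H(Y|Z) - H(X,Y|Z)

H(Z) = 0.6036
H(X,Z) = 1.1082 → H(X|Z) = 0.5046
H(Y,Z) = 1.2827 → H(Y|Z) = 0.6791
H(X,Y,Z) = 1.7659 → H(X,Y|Z) = 1.1623

I(X;Y|Z) = 0.5046 + 0.6791 - 1.1623 = 0.0213 nats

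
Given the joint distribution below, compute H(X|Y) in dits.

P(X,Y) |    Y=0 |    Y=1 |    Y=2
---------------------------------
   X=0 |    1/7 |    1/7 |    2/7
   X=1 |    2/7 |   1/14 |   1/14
0.2553 dits

Using the chain rule: H(X|Y) = H(X,Y) - H(Y)

First, compute H(X,Y) = 0.7161 dits

Marginal P(Y) = (3/7, 3/14, 5/14)
H(Y) = 0.4608 dits

H(X|Y) = H(X,Y) - H(Y) = 0.7161 - 0.4608 = 0.2553 dits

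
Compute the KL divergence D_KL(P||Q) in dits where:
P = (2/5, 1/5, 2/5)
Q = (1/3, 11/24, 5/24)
0.0730 dits

KL divergence: D_KL(P||Q) = Σ p(x) log(p(x)/q(x))

Computing term by term:
  x=0: 2/5 × log_10[(2/5)/(1/3)] = 2/5 × 0.0792 = 0.0317
  x=1: 1/5 × log_10[(1/5)/(11/24)] = 1/5 × -0.3602 = -0.0720
  x=2: 2/5 × log_10[(2/5)/(5/24)] = 2/5 × 0.2833 = 0.1133

D_KL(P||Q) = 0.0730 dits

Note: KL divergence is always non-negative and equals 0 iff P = Q.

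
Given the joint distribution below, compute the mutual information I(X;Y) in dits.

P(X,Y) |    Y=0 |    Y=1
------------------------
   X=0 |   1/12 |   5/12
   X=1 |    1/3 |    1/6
0.0589 dits

Mutual information: I(X;Y) = H(X) + H(Y) - H(X,Y)

Marginals:
P(X) = (1/2, 1/2), H(X) = 0.3010 dits
P(Y) = (5/12, 7/12), H(Y) = 0.2950 dits

Joint entropy: H(X,Y) = 0.5371 dits

I(X;Y) = 0.3010 + 0.2950 - 0.5371 = 0.0589 dits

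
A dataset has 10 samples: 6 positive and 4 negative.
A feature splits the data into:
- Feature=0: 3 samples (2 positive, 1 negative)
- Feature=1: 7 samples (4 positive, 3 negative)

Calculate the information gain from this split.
0.0058 bits

Information Gain = H(Y) - H(Y|Feature)

Before split:
P(positive) = 6/10 = 0.6000
H(Y) = 0.9710 bits

After split:
Feature=0: H = 0.9183 bits (weight = 3/10)
Feature=1: H = 0.9852 bits (weight = 7/10)
H(Y|Feature) = (3/10)×0.9183 + (7/10)×0.9852 = 0.9651 bits

Information Gain = 0.9710 - 0.9651 = 0.0058 bits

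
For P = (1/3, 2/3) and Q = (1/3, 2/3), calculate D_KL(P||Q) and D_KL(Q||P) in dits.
D_KL(P||Q) = 0.0000, D_KL(Q||P) = 0.0000

KL divergence is not symmetric: D_KL(P||Q) ≠ D_KL(Q||P) in general.

D_KL(P||Q) = 0.0000 dits
D_KL(Q||P) = 0.0000 dits

In this case they happen to be equal (to 4 decimal places).

This asymmetry is why KL divergence is not a true distance metric.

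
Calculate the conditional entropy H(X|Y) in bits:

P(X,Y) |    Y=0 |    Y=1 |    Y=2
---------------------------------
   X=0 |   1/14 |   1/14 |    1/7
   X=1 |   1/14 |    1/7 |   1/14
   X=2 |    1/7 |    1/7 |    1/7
1.5157 bits

Using the chain rule: H(X|Y) = H(X,Y) - H(Y)

First, compute H(X,Y) = 3.0931 bits

Marginal P(Y) = (2/7, 5/14, 5/14)
H(Y) = 1.5774 bits

H(X|Y) = H(X,Y) - H(Y) = 3.0931 - 1.5774 = 1.5157 bits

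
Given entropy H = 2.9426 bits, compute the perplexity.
7.6880

Perplexity is 2^H (or exp(H) for natural log).

H = 2.9426 bits
Perplexity = 2^2.9426 = 7.6880

Interpretation: The model's uncertainty is equivalent to choosing uniformly among 7.7 options.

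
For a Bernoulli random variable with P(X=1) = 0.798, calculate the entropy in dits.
0.2185 dits

The binary entropy function is:
H(p) = -p log(p) - (1-p) log(1-p)

H(0.798) = -0.798 × log_10(0.798) - 0.202 × log_10(0.202)
H(0.798) = 0.2185 dits

Note: Binary entropy is maximized at p=0.5 (H=1 bit) and minimized at p=0 or p=1 (H=0).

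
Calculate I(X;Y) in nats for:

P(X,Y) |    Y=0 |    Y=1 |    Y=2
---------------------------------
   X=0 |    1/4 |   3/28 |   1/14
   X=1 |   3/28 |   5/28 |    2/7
0.0970 nats

Mutual information: I(X;Y) = H(X) + H(Y) - H(X,Y)

Marginals:
P(X) = (3/7, 4/7), H(X) = 0.6829 nats
P(Y) = (5/14, 2/7, 5/14), H(Y) = 1.0934 nats

Joint entropy: H(X,Y) = 1.6793 nats

I(X;Y) = 0.6829 + 1.0934 - 1.6793 = 0.0970 nats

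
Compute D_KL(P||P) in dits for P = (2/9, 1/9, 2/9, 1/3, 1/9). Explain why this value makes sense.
0.0000 dits

KL divergence satisfies the Gibbs inequality: D_KL(P||Q) ≥ 0 for all distributions P, Q.

D_KL(P||Q) = Σ p(x) log(p(x)/q(x))
Each term is p(x) × log_10(p(x)/p(x)) = p(x) × log_10(1) = 0, so the sum is 0.
D_KL(P||Q) = 0.0000 dits

When P = Q, the KL divergence is exactly 0, as there is no 'divergence' between identical distributions.

This non-negativity is a fundamental property: relative entropy cannot be negative because it measures how different Q is from P.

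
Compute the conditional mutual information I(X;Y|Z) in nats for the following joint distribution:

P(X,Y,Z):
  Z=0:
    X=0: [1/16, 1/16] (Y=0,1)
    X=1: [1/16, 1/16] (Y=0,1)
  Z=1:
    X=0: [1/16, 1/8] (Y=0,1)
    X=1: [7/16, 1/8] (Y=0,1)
0.0601 nats

Conditional mutual information: I(X;Y|Z) = H(X|Z) + H(Y|Z) - H(X,Y|Z)

H(Z) = 0.5623
H(X,Z) = 1.1574 → H(X|Z) = 0.5950
H(Y,Z) = 1.2130 → H(Y|Z) = 0.6507
H(X,Y,Z) = 1.7480 → H(X,Y|Z) = 1.1856

I(X;Y|Z) = 0.5950 + 0.6507 - 1.1856 = 0.0601 nats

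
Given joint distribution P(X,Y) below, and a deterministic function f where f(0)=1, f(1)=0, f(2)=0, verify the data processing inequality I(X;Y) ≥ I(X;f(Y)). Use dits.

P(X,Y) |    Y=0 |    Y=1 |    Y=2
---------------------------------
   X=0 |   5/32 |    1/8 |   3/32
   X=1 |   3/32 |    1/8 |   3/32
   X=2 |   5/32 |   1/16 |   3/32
I(X;Y) = 0.0087, I(X;f(Y)) = 0.0058, inequality holds: 0.0087 ≥ 0.0058

Data Processing Inequality: For any Markov chain X → Y → Z, we have I(X;Y) ≥ I(X;Z).

Here Z = f(Y) is a deterministic function of Y, forming X → Y → Z.

Original I(X;Y) = 0.0087 dits

After applying f:
P(X,Z) where Z=f(Y):
- P(X,Z=0) = P(X,Y=1) + P(X,Y=2)
- P(X,Z=1) = P(X,Y=0)

I(X;Z) = I(X;f(Y)) = 0.0058 dits

Verification: 0.0087 ≥ 0.0058 ✓

Information cannot be created by processing; the function f can only lose information about X.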